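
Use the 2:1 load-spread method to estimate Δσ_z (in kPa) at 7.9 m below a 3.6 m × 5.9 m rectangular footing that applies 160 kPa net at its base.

By the 2:1 method the load spreads at 1 horizontal : 2 vertical, so at depth z the loaded area has grown by z in each plan dimension:
Δσ = qBL/((B+z)(L+z)) = 160×3.6×5.9/((3.6+7.9)(5.9+7.9)) = 21.414 kPa

Δσ_z ≈ 21.4 kPa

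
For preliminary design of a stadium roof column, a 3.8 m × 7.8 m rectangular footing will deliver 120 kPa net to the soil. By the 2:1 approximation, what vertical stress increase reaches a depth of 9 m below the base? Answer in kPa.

By the 2:1 method the load spreads at 1 horizontal : 2 vertical, so at depth z the loaded area has grown by z in each plan dimension:
Δσ = qBL/((B+z)(L+z)) = 120×3.8×7.8/((3.8+9)(7.8+9)) = 16.54 kPa

Δσ_z ≈ 16.5 kPa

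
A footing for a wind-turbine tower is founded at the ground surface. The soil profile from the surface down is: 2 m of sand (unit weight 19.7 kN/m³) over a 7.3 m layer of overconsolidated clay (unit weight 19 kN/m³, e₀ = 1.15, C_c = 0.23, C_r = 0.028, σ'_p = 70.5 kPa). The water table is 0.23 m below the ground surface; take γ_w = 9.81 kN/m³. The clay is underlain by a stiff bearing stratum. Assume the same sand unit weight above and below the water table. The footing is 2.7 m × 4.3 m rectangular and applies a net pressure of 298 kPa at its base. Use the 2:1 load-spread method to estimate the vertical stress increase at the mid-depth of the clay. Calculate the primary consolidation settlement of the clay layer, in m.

S_c ≈ 0.119 m

Mid-depth of clay below the ground surface: z = 2 + 7.3/2 = 5.65 m.
Total vertical stress at mid-clay: σ_v = 19.7×2 + 19×3.65 = 108.75 kPa.
Pore pressure: u = 9.81×(5.65 − 0.23) = 53.17 kPa.
Initial effective stress: σ'_0 = σ_v − u = 108.75 − 53.17 = 55.58 kPa.
Stress increase at mid-clay by the 2:1 spreading method:
Δσ = qBL/((B+z)(L+z)) = 298×2.7×4.3/((2.7+5.65)(4.3+5.65)) = 41.643 kPa
Final effective stress: σ'_f = 55.58 + 41.643 = 97.223 kPa.
σ'_f = 97.223 > σ'_p = 70.5 kPa, so the stress path crosses the preconsolidation pressure — recompression up to σ'_p, then virgin compression beyond:
S_c = H/(1+e₀)·[C_r·log₁₀(σ'_p/σ'_0) + C_c·log₁₀(σ'_f/σ'_p)]
    = 7.3/2.15 × [0.028×log₁₀(70.5/55.58) + 0.23×log₁₀(97.223/70.5)]
    = 3.3953 × [0.0028916 + 0.032103] = 0.1188 m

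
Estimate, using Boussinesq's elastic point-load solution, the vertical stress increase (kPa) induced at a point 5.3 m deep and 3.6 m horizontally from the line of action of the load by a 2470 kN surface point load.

Δσ_z ≈ 16.3 kPa

Boussinesq vertical stress below a point load on an elastic half-space:
Δσ_z = 3P/(2πz²) · [1 + (r/z)²]^(−5/2)
r/z = 3.6/5.3 = 0.67925; [1+(r/z)²]^(−5/2) = 0.38734.
Δσ_z = 3×2470/(2π×5.3²) × 0.38734 = 41.984 × 0.38734 = 16.26 kPa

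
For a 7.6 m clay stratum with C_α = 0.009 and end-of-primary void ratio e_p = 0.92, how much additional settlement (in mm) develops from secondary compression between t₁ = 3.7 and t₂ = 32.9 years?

Secondary compression: S_s = C_α·H/(1+e_p)·log₁₀(t₂/t₁)
S_s = 0.009×7.6/(1+0.92)×log₁₀(32.9/3.7)
    = 0.03562 × 0.949 = 0.03381 m

S_s ≈ 33.8 mm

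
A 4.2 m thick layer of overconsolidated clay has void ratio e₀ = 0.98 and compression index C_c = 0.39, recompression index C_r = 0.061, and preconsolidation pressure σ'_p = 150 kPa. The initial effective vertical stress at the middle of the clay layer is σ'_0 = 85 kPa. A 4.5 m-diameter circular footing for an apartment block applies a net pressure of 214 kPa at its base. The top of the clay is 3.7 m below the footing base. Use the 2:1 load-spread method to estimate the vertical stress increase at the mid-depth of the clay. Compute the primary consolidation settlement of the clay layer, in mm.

S_c ≈ 22.1 mm

Mid-depth of clay below the footing base: z = 3.7 + 4.2/2 = 5.8 m.
Stress increase at mid-clay by the 2:1 spreading method:
Δσ ≈ qD²/(D+z)² = 214×4.5²/(4.5+5.8)² = 40.847 kPa
Final effective stress: σ'_f = 85 + 40.847 = 125.85 kPa.
σ'_f = 125.85 ≤ σ'_p = 150 kPa, so the clay remains overconsolidated and only the recompression index applies:
S_c = C_r·H/(1+e₀)·log₁₀(σ'_f/σ'_0) = 0.061×4.2/1.98×log₁₀(125.85/85)
    = 0.12939 × 0.17043 = 0.02205 m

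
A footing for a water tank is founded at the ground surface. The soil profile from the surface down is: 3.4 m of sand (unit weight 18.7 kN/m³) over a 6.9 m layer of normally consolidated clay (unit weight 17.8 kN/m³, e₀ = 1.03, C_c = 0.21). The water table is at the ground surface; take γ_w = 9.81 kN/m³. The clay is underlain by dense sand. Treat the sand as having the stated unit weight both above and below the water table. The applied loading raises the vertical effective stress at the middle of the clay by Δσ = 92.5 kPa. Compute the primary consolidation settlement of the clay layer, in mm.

S_c ≈ 296 mm

Mid-depth of clay below the ground surface: z = 3.4 + 6.9/2 = 6.85 m.
Total vertical stress at mid-clay: σ_v = 18.7×3.4 + 17.8×3.45 = 124.99 kPa.
Pore pressure: u = 9.81×(6.85 − 0) = 67.198 kPa.
Initial effective stress: σ'_0 = σ_v − u = 124.99 − 67.198 = 57.792 kPa.
Final effective stress: σ'_f = σ'_0 + Δσ = 57.792 + 92.5 = 150.29 kPa.
Normally consolidated clay, so the full stress increment lies on the virgin compression line:
S_c = C_c·H/(1+e₀)·log₁₀(σ'_f/σ'_0) = 0.21×6.9/(1+1.03)×log₁₀(150.29/57.792)
    = 0.71379 × 0.41506 = 0.2963 m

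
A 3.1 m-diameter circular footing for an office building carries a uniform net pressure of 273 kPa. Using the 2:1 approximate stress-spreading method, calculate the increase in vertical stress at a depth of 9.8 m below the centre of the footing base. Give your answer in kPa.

By the 2:1 method the load spreads at 1 horizontal : 2 vertical, so at depth z the loaded area has grown by z in each plan dimension:
Δσ ≈ qD²/(D+z)² = 273×3.1²/(3.1+9.8)² = 15.765 kPa

Δσ_z ≈ 15.8 kPa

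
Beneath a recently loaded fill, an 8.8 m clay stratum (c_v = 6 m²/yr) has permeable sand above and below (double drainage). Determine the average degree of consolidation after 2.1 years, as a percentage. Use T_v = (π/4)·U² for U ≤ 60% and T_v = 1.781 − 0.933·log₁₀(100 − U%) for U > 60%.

U ≈ 83.7 %

Drainage path length: H_d = H/2 = 4.4 m (double drainage).
T_v = c_v·t/H_d² = 6×2.1/4.4² = 0.65083.
T_v = 0.65083 corresponds to the U > 60% branch:
U = 1 − 10^((1.781 − T_v)/0.933)/100 = 0.8373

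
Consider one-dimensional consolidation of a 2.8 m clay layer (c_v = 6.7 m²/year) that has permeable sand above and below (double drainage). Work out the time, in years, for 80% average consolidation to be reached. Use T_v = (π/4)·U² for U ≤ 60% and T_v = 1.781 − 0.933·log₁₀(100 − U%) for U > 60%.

Drainage path length: H_d = H/2 = 1.4 m (double drainage).
U > 60%: T_v = 1.781 − 0.933·log₁₀(100 − 80) = 0.56714.
t = T_v·H_d²/c_v = 0.56714×1.4²/6.7 = 0.1659 years.

t ≈ 0.166 years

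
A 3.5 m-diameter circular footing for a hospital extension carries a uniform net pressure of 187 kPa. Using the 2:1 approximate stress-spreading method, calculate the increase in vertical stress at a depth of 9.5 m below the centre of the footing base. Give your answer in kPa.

By the 2:1 method the load spreads at 1 horizontal : 2 vertical, so at depth z the loaded area has grown by z in each plan dimension:
Δσ ≈ qD²/(D+z)² = 187×3.5²/(3.5+9.5)² = 13.555 kPa

Δσ_z ≈ 13.6 kPa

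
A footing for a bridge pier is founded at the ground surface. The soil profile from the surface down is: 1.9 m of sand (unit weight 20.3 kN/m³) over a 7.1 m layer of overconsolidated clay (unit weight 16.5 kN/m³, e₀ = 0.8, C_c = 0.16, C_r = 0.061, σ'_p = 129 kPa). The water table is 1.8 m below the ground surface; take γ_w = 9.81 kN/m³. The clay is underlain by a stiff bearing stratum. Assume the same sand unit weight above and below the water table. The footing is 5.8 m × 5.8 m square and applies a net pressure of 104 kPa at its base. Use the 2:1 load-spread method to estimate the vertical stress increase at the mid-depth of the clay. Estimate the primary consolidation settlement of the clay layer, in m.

Mid-depth of clay below the ground surface: z = 1.9 + 7.1/2 = 5.45 m.
Total vertical stress at mid-clay: σ_v = 20.3×1.9 + 16.5×3.55 = 97.145 kPa.
Pore pressure: u = 9.81×(5.45 − 1.8) = 35.806 kPa.
Initial effective stress: σ'_0 = σ_v − u = 97.145 − 35.806 = 61.339 kPa.
Stress increase at mid-clay by the 2:1 spreading method:
Δσ = qBL/((B+z)(L+z)) = 104×5.8×5.8/((5.8+5.45)(5.8+5.45)) = 27.643 kPa
Final effective stress: σ'_f = 61.339 + 27.643 = 88.982 kPa.
σ'_f = 88.982 ≤ σ'_p = 129 kPa, so the clay remains overconsolidated and only the recompression index applies:
S_c = C_r·H/(1+e₀)·log₁₀(σ'_f/σ'_0) = 0.061×7.1/1.8×log₁₀(88.982/61.339)
    = 0.24061 × 0.16157 = 0.03888 m

S_c ≈ 0.0389 m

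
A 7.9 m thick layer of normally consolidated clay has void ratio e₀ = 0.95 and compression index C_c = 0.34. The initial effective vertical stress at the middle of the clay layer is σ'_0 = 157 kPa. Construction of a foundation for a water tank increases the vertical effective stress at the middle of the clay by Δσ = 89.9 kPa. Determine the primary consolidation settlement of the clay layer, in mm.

Final effective stress: σ'_f = σ'_0 + Δσ = 157 + 89.9 = 246.9 kPa.
Normally consolidated clay, so the full stress increment lies on the virgin compression line:
S_c = C_c·H/(1+e₀)·log₁₀(σ'_f/σ'_0) = 0.34×7.9/(1+0.95)×log₁₀(246.9/157)
    = 1.3774 × 0.19662 = 0.2708 m

S_c ≈ 271 mm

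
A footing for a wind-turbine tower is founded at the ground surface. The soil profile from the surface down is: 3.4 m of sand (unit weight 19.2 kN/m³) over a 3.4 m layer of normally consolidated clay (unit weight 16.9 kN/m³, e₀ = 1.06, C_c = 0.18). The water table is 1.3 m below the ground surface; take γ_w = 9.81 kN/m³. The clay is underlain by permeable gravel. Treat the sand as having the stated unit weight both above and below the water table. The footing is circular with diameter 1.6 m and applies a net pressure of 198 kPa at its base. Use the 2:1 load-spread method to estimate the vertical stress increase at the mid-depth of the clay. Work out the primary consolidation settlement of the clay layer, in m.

Mid-depth of clay below the ground surface: z = 3.4 + 3.4/2 = 5.1 m.
Total vertical stress at mid-clay: σ_v = 19.2×3.4 + 16.9×1.7 = 94.01 kPa.
Pore pressure: u = 9.81×(5.1 − 1.3) = 37.278 kPa.
Initial effective stress: σ'_0 = σ_v − u = 94.01 − 37.278 = 56.732 kPa.
Stress increase at mid-clay by the 2:1 spreading method:
Δσ ≈ qD²/(D+z)² = 198×1.6²/(1.6+5.1)² = 11.292 kPa
Final effective stress: σ'_f = σ'_0 + Δσ = 56.732 + 11.292 = 68.024 kPa.
Normally consolidated clay, so the full stress increment lies on the virgin compression line:
S_c = C_c·H/(1+e₀)·log₁₀(σ'_f/σ'_0) = 0.18×3.4/(1+1.06)×log₁₀(68.024/56.732)
    = 0.29709 × 0.078834 = 0.02342 m

S_c ≈ 0.0234 m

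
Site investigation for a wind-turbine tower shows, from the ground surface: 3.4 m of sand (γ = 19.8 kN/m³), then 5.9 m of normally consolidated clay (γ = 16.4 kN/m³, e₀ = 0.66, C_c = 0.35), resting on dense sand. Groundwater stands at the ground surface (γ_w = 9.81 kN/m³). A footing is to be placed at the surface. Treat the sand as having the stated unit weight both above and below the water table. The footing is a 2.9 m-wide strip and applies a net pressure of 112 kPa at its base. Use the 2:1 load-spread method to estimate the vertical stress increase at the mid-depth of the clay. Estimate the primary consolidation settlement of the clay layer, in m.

S_c ≈ 0.273 m

Mid-depth of clay below the ground surface: z = 3.4 + 5.9/2 = 6.35 m.
Total vertical stress at mid-clay: σ_v = 19.8×3.4 + 16.4×2.95 = 115.7 kPa.
Pore pressure: u = 9.81×(6.35 − 0) = 62.294 kPa.
Initial effective stress: σ'_0 = σ_v − u = 115.7 − 62.294 = 53.406 kPa.
Stress increase at mid-clay by the 2:1 spreading method:
Δσ = qB/(B+z) = 112×2.9/(2.9+6.35) = 35.114 kPa
Final effective stress: σ'_f = σ'_0 + Δσ = 53.406 + 35.114 = 88.52 kPa.
Normally consolidated clay, so the full stress increment lies on the virgin compression line:
S_c = C_c·H/(1+e₀)·log₁₀(σ'_f/σ'_0) = 0.35×5.9/(1+0.66)×log₁₀(88.52/53.406)
    = 1.244 × 0.21945 = 0.273 m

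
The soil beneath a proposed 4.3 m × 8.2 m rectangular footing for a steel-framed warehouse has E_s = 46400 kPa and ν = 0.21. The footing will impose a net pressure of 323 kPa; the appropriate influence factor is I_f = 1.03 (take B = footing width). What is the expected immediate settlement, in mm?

Immediate (elastic) settlement: S_e = q·B·(1−ν²)/E_s · I_f.
S_e = 323 × 4.3 × (1 − 0.21²) / 46400 × 1.03
    = 323 × 4.3 × 0.9559 / 46400 × 1.03
    = 0.02947 m = 29.47 mm

S_e ≈ 29.5 mm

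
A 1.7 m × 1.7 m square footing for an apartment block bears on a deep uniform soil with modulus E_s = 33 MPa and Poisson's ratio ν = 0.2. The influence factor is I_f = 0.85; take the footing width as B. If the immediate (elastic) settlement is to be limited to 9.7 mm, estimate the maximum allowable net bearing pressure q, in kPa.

q ≈ 231 kPa

E_s = 33 MPa = 33000 kPa.
S_e = q·B·(1−ν²)/E_s · I_f  ⇒  q = S_e·E_s / (B·(1−ν²)·I_f).
q = 0.0097 × 33000 / (1.7 × 0.96 × 0.85) = 230.8 kPa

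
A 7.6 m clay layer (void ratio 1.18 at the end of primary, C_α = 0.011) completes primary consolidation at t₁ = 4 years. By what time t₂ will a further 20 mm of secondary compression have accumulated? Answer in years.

S_s = C_α·H/(1+e_p)·log₁₀(t₂/t₁) ⇒ log₁₀(t₂/t₁) = S_s·(1+e_p)/(C_α·H).
log₁₀(t₂/t₁) = 0.02 × (1+1.18) / (0.011×7.6) = 0.5215
t₂ = t₁ × 10^0.5215 = 4 × 3.323 = 13.29 years

t₂ ≈ 13.3 years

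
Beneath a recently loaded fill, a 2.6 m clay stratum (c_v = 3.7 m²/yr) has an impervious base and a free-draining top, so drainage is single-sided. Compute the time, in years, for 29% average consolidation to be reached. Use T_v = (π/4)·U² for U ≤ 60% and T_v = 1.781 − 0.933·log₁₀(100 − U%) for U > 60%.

Drainage path length: H_d = H = 2.6 m (single drainage).
U ≤ 60%: T_v = (π/4)·U² = (π/4)×0.29² = 0.066052.
t = T_v·H_d²/c_v = 0.066052×2.6²/3.7 = 0.1207 years.

t ≈ 0.121 years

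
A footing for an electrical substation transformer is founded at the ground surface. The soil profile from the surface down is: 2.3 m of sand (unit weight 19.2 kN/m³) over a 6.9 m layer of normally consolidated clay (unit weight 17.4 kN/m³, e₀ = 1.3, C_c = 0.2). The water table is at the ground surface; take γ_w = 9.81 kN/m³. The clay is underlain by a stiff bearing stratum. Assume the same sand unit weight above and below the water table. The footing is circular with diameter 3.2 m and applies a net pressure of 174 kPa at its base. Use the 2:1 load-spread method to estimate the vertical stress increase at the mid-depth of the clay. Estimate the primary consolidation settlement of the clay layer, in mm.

Mid-depth of clay below the ground surface: z = 2.3 + 6.9/2 = 5.75 m.
Total vertical stress at mid-clay: σ_v = 19.2×2.3 + 17.4×3.45 = 104.19 kPa.
Pore pressure: u = 9.81×(5.75 − 0) = 56.408 kPa.
Initial effective stress: σ'_0 = σ_v − u = 104.19 − 56.408 = 47.782 kPa.
Stress increase at mid-clay by the 2:1 spreading method:
Δσ ≈ qD²/(D+z)² = 174×3.2²/(3.2+5.75)² = 22.244 kPa
Final effective stress: σ'_f = σ'_0 + Δσ = 47.782 + 22.244 = 70.026 kPa.
Normally consolidated clay, so the full stress increment lies on the virgin compression line:
S_c = C_c·H/(1+e₀)·log₁₀(σ'_f/σ'_0) = 0.2×6.9/(1+1.3)×log₁₀(70.026/47.782)
    = 0.6 × 0.16599 = 0.09959 m

S_c ≈ 99.6 mm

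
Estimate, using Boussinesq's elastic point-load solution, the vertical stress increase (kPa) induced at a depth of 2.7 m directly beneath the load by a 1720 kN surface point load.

Δσ_z ≈ 113 kPa

Boussinesq vertical stress below a point load on an elastic half-space:
Δσ_z = 3P/(2πz²) · [1 + (r/z)²]^(−5/2)
r/z = 0/2.7 = 0; [1+(r/z)²]^(−5/2) = 1.
Δσ_z = 3×1720/(2π×2.7²) × 1 = 112.65 × 1 = 112.7 kPa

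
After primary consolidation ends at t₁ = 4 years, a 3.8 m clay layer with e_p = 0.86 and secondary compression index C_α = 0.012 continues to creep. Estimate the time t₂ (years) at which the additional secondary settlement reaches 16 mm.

S_s = C_α·H/(1+e_p)·log₁₀(t₂/t₁) ⇒ log₁₀(t₂/t₁) = S_s·(1+e_p)/(C_α·H).
log₁₀(t₂/t₁) = 0.016 × (1+0.86) / (0.012×3.8) = 0.6526
t₂ = t₁ × 10^0.6526 = 4 × 4.494 = 17.98 years

t₂ ≈ 18 years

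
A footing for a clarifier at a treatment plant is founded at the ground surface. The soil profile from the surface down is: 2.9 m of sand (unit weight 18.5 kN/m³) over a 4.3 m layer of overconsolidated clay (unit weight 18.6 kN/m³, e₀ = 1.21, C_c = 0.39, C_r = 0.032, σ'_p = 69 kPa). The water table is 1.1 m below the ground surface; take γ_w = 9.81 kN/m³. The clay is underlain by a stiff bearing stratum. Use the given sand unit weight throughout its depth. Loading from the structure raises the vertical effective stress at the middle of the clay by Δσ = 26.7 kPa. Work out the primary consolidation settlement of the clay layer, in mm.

Mid-depth of clay below the ground surface: z = 2.9 + 4.3/2 = 5.05 m.
Total vertical stress at mid-clay: σ_v = 18.5×2.9 + 18.6×2.15 = 93.64 kPa.
Pore pressure: u = 9.81×(5.05 − 1.1) = 38.75 kPa.
Initial effective stress: σ'_0 = σ_v − u = 93.64 − 38.75 = 54.89 kPa.
Final effective stress: σ'_f = 54.89 + 26.7 = 81.59 kPa.
σ'_f = 81.59 > σ'_p = 69 kPa, so the stress path crosses the preconsolidation pressure — recompression up to σ'_p, then virgin compression beyond:
S_c = H/(1+e₀)·[C_r·log₁₀(σ'_p/σ'_0) + C_c·log₁₀(σ'_f/σ'_p)]
    = 4.3/2.21 × [0.032×log₁₀(69/54.89) + 0.39×log₁₀(81.59/69)]
    = 1.9457 × [0.0031794 + 0.028387] = 0.06142 m

S_c ≈ 61.4 mm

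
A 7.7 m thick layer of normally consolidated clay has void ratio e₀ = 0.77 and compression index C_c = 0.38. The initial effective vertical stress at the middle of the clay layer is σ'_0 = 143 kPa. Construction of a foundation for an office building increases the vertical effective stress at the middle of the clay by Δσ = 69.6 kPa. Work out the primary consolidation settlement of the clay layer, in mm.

Final effective stress: σ'_f = σ'_0 + Δσ = 143 + 69.6 = 212.6 kPa.
Normally consolidated clay, so the full stress increment lies on the virgin compression line:
S_c = C_c·H/(1+e₀)·log₁₀(σ'_f/σ'_0) = 0.38×7.7/(1+0.77)×log₁₀(212.6/143)
    = 1.6531 × 0.17223 = 0.2847 m

S_c ≈ 285 mm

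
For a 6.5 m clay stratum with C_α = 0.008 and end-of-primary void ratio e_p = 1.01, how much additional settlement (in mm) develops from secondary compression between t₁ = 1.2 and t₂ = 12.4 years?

S_s ≈ 26.2 mm

Secondary compression: S_s = C_α·H/(1+e_p)·log₁₀(t₂/t₁)
S_s = 0.008×6.5/(1+1.01)×log₁₀(12.4/1.2)
    = 0.02587 × 1.014 = 0.02624 m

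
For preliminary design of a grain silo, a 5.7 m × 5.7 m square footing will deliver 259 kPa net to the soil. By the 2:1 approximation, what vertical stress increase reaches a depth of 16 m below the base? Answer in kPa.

Δσ_z ≈ 17.9 kPa

By the 2:1 method the load spreads at 1 horizontal : 2 vertical, so at depth z the loaded area has grown by z in each plan dimension:
Δσ = qBL/((B+z)(L+z)) = 259×5.7×5.7/((5.7+16)(5.7+16)) = 17.87 kPa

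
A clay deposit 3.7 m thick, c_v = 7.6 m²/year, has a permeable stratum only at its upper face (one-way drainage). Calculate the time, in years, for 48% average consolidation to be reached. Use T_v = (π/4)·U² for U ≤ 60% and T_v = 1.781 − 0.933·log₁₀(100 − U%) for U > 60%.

t ≈ 0.326 years

Drainage path length: H_d = H = 3.7 m (single drainage).
U ≤ 60%: T_v = (π/4)·U² = (π/4)×0.48² = 0.18096.
t = T_v·H_d²/c_v = 0.18096×3.7²/7.6 = 0.326 years.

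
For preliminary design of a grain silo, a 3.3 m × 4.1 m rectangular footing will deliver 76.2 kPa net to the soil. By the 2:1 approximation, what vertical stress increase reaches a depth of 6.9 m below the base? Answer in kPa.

By the 2:1 method the load spreads at 1 horizontal : 2 vertical, so at depth z the loaded area has grown by z in each plan dimension:
Δσ = qBL/((B+z)(L+z)) = 76.2×3.3×4.1/((3.3+6.9)(4.1+6.9)) = 9.1888 kPa

Δσ_z ≈ 9.19 kPa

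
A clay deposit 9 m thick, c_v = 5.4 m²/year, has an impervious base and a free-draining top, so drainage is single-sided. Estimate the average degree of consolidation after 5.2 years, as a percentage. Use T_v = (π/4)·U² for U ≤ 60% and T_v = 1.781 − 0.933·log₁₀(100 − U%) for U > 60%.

Drainage path length: H_d = H = 9 m (single drainage).
T_v = c_v·t/H_d² = 5.4×5.2/9² = 0.34667.
T_v = 0.34667 corresponds to the U > 60% branch:
U = 1 − 10^((1.781 − T_v)/0.933)/100 = 0.6554

U ≈ 65.5 %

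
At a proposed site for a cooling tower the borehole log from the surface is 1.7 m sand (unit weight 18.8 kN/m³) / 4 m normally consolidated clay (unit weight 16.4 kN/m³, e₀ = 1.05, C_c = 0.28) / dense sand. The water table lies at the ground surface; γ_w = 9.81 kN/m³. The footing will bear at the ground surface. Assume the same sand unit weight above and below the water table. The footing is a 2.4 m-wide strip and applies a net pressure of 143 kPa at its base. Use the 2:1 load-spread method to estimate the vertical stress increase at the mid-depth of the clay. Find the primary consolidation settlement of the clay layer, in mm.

S_c ≈ 259 mm

Mid-depth of clay below the ground surface: z = 1.7 + 4/2 = 3.7 m.
Total vertical stress at mid-clay: σ_v = 18.8×1.7 + 16.4×2 = 64.76 kPa.
Pore pressure: u = 9.81×(3.7 − 0) = 36.297 kPa.
Initial effective stress: σ'_0 = σ_v − u = 64.76 − 36.297 = 28.463 kPa.
Stress increase at mid-clay by the 2:1 spreading method:
Δσ = qB/(B+z) = 143×2.4/(2.4+3.7) = 56.262 kPa
Final effective stress: σ'_f = σ'_0 + Δσ = 28.463 + 56.262 = 84.725 kPa.
Normally consolidated clay, so the full stress increment lies on the virgin compression line:
S_c = C_c·H/(1+e₀)·log₁₀(σ'_f/σ'_0) = 0.28×4/(1+1.05)×log₁₀(84.725/28.463)
    = 0.54634 × 0.47373 = 0.2588 m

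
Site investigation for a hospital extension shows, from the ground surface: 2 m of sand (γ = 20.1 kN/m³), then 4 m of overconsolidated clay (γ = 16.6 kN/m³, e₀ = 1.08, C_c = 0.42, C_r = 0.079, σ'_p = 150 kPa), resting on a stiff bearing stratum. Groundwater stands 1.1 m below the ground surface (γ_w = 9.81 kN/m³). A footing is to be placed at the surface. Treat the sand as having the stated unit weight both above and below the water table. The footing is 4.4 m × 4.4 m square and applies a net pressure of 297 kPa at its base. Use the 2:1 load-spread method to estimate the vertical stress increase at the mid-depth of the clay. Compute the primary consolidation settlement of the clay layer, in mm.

S_c ≈ 68.2 mm

Mid-depth of clay below the ground surface: z = 2 + 4/2 = 4 m.
Total vertical stress at mid-clay: σ_v = 20.1×2 + 16.6×2 = 73.4 kPa.
Pore pressure: u = 9.81×(4 − 1.1) = 28.449 kPa.
Initial effective stress: σ'_0 = σ_v − u = 73.4 − 28.449 = 44.951 kPa.
Stress increase at mid-clay by the 2:1 spreading method:
Δσ = qBL/((B+z)(L+z)) = 297×4.4×4.4/((4.4+4)(4.4+4)) = 81.49 kPa
Final effective stress: σ'_f = 44.951 + 81.49 = 126.44 kPa.
σ'_f = 126.44 ≤ σ'_p = 150 kPa, so the clay remains overconsolidated and only the recompression index applies:
S_c = C_r·H/(1+e₀)·log₁₀(σ'_f/σ'_0) = 0.079×4/2.08×log₁₀(126.44/44.951)
    = 0.15192 × 0.44915 = 0.06824 m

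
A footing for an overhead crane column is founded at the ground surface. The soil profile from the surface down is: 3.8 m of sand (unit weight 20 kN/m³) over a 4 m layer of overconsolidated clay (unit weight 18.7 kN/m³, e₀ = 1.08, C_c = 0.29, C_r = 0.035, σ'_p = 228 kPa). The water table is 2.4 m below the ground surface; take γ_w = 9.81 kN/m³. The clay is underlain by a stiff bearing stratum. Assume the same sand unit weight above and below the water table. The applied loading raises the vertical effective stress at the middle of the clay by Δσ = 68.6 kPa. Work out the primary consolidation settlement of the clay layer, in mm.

Mid-depth of clay below the ground surface: z = 3.8 + 4/2 = 5.8 m.
Total vertical stress at mid-clay: σ_v = 20×3.8 + 18.7×2 = 113.4 kPa.
Pore pressure: u = 9.81×(5.8 − 2.4) = 33.354 kPa.
Initial effective stress: σ'_0 = σ_v − u = 113.4 − 33.354 = 80.046 kPa.
Final effective stress: σ'_f = 80.046 + 68.6 = 148.65 kPa.
σ'_f = 148.65 ≤ σ'_p = 228 kPa, so the clay remains overconsolidated and only the recompression index applies:
S_c = C_r·H/(1+e₀)·log₁₀(σ'_f/σ'_0) = 0.035×4/2.08×log₁₀(148.65/80.046)
    = 0.067309 × 0.26883 = 0.01809 m

S_c ≈ 18.1 mm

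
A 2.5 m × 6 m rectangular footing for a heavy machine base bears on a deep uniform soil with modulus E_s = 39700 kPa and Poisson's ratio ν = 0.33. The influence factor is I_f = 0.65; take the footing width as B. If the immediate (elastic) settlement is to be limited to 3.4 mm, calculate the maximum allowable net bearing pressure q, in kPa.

q ≈ 93.2 kPa

S_e = q·B·(1−ν²)/E_s · I_f  ⇒  q = S_e·E_s / (B·(1−ν²)·I_f).
q = 0.0034 × 39700 / (2.5 × 0.8911 × 0.65) = 93.22 kPa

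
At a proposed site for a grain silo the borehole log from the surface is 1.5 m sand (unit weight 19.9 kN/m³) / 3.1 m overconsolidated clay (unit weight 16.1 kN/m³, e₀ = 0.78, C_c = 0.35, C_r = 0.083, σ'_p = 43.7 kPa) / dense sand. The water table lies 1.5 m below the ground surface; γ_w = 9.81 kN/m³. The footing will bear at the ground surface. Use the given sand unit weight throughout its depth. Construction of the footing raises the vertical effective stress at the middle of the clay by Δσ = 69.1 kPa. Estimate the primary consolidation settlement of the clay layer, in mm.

S_c ≈ 247 mm

Mid-depth of clay below the ground surface: z = 1.5 + 3.1/2 = 3.05 m.
Total vertical stress at mid-clay: σ_v = 19.9×1.5 + 16.1×1.55 = 54.805 kPa.
Pore pressure: u = 9.81×(3.05 − 1.5) = 15.206 kPa.
Initial effective stress: σ'_0 = σ_v − u = 54.805 − 15.206 = 39.599 kPa.
Final effective stress: σ'_f = 39.599 + 69.1 = 108.7 kPa.
σ'_f = 108.7 > σ'_p = 43.7 kPa, so the stress path crosses the preconsolidation pressure — recompression up to σ'_p, then virgin compression beyond:
S_c = H/(1+e₀)·[C_r·log₁₀(σ'_p/σ'_0) + C_c·log₁₀(σ'_f/σ'_p)]
    = 3.1/1.78 × [0.083×log₁₀(43.7/39.599) + 0.35×log₁₀(108.7/43.7)]
    = 1.7416 × [0.0035522 + 0.13851] = 0.2474 m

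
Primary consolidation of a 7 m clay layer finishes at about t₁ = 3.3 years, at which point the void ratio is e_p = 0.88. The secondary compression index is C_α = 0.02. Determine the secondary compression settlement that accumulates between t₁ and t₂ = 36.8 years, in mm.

S_s ≈ 78 mm

Secondary compression: S_s = C_α·H/(1+e_p)·log₁₀(t₂/t₁)
S_s = 0.02×7/(1+0.88)×log₁₀(36.8/3.3)
    = 0.07447 × 1.047 = 0.07799 m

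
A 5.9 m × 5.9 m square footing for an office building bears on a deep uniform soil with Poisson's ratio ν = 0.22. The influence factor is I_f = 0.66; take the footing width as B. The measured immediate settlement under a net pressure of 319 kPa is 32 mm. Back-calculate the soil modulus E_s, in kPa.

S_e = q·B·(1−ν²)/E_s · I_f  ⇒  E_s = q·B·(1−ν²)·I_f / S_e.
E_s = 319 × 5.9 × 0.9516 × 0.66 / 0.032 = 36940 kPa

E_s ≈ 36900 kPa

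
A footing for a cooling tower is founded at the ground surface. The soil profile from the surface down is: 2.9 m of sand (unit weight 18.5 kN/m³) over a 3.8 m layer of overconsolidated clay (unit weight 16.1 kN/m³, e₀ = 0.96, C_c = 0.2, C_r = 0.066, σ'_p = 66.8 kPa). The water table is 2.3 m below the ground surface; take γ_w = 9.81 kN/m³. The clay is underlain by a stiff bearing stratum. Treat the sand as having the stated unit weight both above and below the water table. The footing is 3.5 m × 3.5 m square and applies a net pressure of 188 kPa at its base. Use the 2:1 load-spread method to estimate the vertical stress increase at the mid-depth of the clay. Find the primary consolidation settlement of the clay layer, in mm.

S_c ≈ 62.2 mm

Mid-depth of clay below the ground surface: z = 2.9 + 3.8/2 = 4.8 m.
Total vertical stress at mid-clay: σ_v = 18.5×2.9 + 16.1×1.9 = 84.24 kPa.
Pore pressure: u = 9.81×(4.8 − 2.3) = 24.525 kPa.
Initial effective stress: σ'_0 = σ_v − u = 84.24 − 24.525 = 59.715 kPa.
Stress increase at mid-clay by the 2:1 spreading method:
Δσ = qBL/((B+z)(L+z)) = 188×3.5×3.5/((3.5+4.8)(3.5+4.8)) = 33.43 kPa
Final effective stress: σ'_f = 59.715 + 33.43 = 93.145 kPa.
σ'_f = 93.145 > σ'_p = 66.8 kPa, so the stress path crosses the preconsolidation pressure — recompression up to σ'_p, then virgin compression beyond:
S_c = H/(1+e₀)·[C_r·log₁₀(σ'_p/σ'_0) + C_c·log₁₀(σ'_f/σ'_p)]
    = 3.8/1.96 × [0.066×log₁₀(66.8/59.715) + 0.2×log₁₀(93.145/66.8)]
    = 1.9388 × [0.0032137 + 0.028877] = 0.06222 m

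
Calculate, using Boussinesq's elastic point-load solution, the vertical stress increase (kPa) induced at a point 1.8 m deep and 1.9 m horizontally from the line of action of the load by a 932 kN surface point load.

Boussinesq vertical stress below a point load on an elastic half-space:
Δσ_z = 3P/(2πz²) · [1 + (r/z)²]^(−5/2)
r/z = 1.9/1.8 = 1.0556; [1+(r/z)²]^(−5/2) = 0.15386.
Δσ_z = 3×932/(2π×1.8²) × 0.15386 = 137.34 × 0.15386 = 21.13 kPa

Δσ_z ≈ 21.1 kPa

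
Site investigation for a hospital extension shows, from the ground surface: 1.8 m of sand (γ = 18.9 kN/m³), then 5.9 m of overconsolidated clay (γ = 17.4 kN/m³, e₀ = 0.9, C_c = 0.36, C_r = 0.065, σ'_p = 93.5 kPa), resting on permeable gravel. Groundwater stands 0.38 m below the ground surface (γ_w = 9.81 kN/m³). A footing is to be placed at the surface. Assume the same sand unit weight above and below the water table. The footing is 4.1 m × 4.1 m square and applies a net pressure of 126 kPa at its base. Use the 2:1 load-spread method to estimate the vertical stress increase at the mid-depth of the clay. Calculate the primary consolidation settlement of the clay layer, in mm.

S_c ≈ 43.2 mm

Mid-depth of clay below the ground surface: z = 1.8 + 5.9/2 = 4.75 m.
Total vertical stress at mid-clay: σ_v = 18.9×1.8 + 17.4×2.95 = 85.35 kPa.
Pore pressure: u = 9.81×(4.75 − 0.38) = 42.87 kPa.
Initial effective stress: σ'_0 = σ_v − u = 85.35 − 42.87 = 42.48 kPa.
Stress increase at mid-clay by the 2:1 spreading method:
Δσ = qBL/((B+z)(L+z)) = 126×4.1×4.1/((4.1+4.75)(4.1+4.75)) = 27.043 kPa
Final effective stress: σ'_f = 42.48 + 27.043 = 69.523 kPa.
σ'_f = 69.523 ≤ σ'_p = 93.5 kPa, so the clay remains overconsolidated and only the recompression index applies:
S_c = C_r·H/(1+e₀)·log₁₀(σ'_f/σ'_0) = 0.065×5.9/1.9×log₁₀(69.523/42.48)
    = 0.20184 × 0.21394 = 0.04318 m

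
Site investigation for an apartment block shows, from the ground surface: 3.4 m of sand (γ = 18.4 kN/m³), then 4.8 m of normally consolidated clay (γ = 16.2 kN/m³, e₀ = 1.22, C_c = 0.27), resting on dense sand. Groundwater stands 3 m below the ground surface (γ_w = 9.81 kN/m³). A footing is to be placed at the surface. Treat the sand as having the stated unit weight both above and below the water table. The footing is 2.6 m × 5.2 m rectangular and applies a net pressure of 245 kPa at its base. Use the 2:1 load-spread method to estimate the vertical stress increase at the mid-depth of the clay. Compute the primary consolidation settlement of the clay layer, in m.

S_c ≈ 0.1 m

Mid-depth of clay below the ground surface: z = 3.4 + 4.8/2 = 5.8 m.
Total vertical stress at mid-clay: σ_v = 18.4×3.4 + 16.2×2.4 = 101.44 kPa.
Pore pressure: u = 9.81×(5.8 − 3) = 27.468 kPa.
Initial effective stress: σ'_0 = σ_v − u = 101.44 − 27.468 = 73.972 kPa.
Stress increase at mid-clay by the 2:1 spreading method:
Δσ = qBL/((B+z)(L+z)) = 245×2.6×5.2/((2.6+5.8)(5.2+5.8)) = 35.848 kPa
Final effective stress: σ'_f = σ'_0 + Δσ = 73.972 + 35.848 = 109.82 kPa.
Normally consolidated clay, so the full stress increment lies on the virgin compression line:
S_c = C_c·H/(1+e₀)·log₁₀(σ'_f/σ'_0) = 0.27×4.8/(1+1.22)×log₁₀(109.82/73.972)
    = 0.58378 × 0.17161 = 0.1002 m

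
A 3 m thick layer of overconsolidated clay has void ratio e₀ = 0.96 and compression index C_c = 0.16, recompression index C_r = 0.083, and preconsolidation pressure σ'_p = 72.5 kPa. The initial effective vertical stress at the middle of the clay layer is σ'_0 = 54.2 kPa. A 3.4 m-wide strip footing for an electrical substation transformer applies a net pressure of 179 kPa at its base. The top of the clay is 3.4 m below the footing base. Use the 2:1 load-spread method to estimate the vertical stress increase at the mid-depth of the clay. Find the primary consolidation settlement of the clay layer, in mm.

Mid-depth of clay below the footing base: z = 3.4 + 3/2 = 4.9 m.
Stress increase at mid-clay by the 2:1 spreading method:
Δσ = qB/(B+z) = 179×3.4/(3.4+4.9) = 73.325 kPa
Final effective stress: σ'_f = 54.2 + 73.325 = 127.53 kPa.
σ'_f = 127.53 > σ'_p = 72.5 kPa, so the stress path crosses the preconsolidation pressure — recompression up to σ'_p, then virgin compression beyond:
S_c = H/(1+e₀)·[C_r·log₁₀(σ'_p/σ'_0) + C_c·log₁₀(σ'_f/σ'_p)]
    = 3/1.96 × [0.083×log₁₀(72.5/54.2) + 0.16×log₁₀(127.53/72.5)]
    = 1.5306 × [0.010486 + 0.039244] = 0.07612 m

S_c ≈ 76.1 mm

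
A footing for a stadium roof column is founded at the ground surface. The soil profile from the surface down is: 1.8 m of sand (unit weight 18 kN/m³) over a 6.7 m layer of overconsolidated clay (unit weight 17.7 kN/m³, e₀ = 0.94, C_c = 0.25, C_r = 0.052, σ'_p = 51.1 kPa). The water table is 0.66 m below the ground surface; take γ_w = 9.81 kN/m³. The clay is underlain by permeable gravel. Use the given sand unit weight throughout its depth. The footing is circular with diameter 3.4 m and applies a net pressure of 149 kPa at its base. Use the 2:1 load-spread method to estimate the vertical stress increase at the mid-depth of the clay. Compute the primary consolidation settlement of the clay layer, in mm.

Mid-depth of clay below the ground surface: z = 1.8 + 6.7/2 = 5.15 m.
Total vertical stress at mid-clay: σ_v = 18×1.8 + 17.7×3.35 = 91.695 kPa.
Pore pressure: u = 9.81×(5.15 − 0.66) = 44.047 kPa.
Initial effective stress: σ'_0 = σ_v − u = 91.695 − 44.047 = 47.648 kPa.
Stress increase at mid-clay by the 2:1 spreading method:
Δσ ≈ qD²/(D+z)² = 149×3.4²/(3.4+5.15)² = 23.562 kPa
Final effective stress: σ'_f = 47.648 + 23.562 = 71.21 kPa.
σ'_f = 71.21 > σ'_p = 51.1 kPa, so the stress path crosses the preconsolidation pressure — recompression up to σ'_p, then virgin compression beyond:
S_c = H/(1+e₀)·[C_r·log₁₀(σ'_p/σ'_0) + C_c·log₁₀(σ'_f/σ'_p)]
    = 6.7/1.94 × [0.052×log₁₀(51.1/47.648) + 0.25×log₁₀(71.21/51.1)]
    = 3.4536 × [0.0015796 + 0.03603] = 0.1299 m

S_c ≈ 130 mm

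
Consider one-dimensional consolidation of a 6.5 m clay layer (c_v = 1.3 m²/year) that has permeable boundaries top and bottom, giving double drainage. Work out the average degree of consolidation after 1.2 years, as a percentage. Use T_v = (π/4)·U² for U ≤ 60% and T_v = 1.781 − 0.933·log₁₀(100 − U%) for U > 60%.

Drainage path length: H_d = H/2 = 3.25 m (double drainage).
T_v = c_v·t/H_d² = 1.3×1.2/3.25² = 0.14769.
T_v = 0.14769 corresponds to the U ≤ 60% branch:
U = √(4T_v/π) = 0.4336

U ≈ 43.4 %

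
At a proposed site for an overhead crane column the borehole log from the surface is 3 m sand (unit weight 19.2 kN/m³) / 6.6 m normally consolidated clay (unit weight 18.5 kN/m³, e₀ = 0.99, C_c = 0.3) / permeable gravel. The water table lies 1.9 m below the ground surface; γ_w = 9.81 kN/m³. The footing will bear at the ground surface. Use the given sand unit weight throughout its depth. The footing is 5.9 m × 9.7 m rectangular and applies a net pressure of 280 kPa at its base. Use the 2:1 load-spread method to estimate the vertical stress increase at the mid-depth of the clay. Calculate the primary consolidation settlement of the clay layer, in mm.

S_c ≈ 318 mm

Mid-depth of clay below the ground surface: z = 3 + 6.6/2 = 6.3 m.
Total vertical stress at mid-clay: σ_v = 19.2×3 + 18.5×3.3 = 118.65 kPa.
Pore pressure: u = 9.81×(6.3 − 1.9) = 43.164 kPa.
Initial effective stress: σ'_0 = σ_v − u = 118.65 − 43.164 = 75.486 kPa.
Stress increase at mid-clay by the 2:1 spreading method:
Δσ = qBL/((B+z)(L+z)) = 280×5.9×9.7/((5.9+6.3)(9.7+6.3)) = 82.092 kPa
Final effective stress: σ'_f = σ'_0 + Δσ = 75.486 + 82.092 = 157.58 kPa.
Normally consolidated clay, so the full stress increment lies on the virgin compression line:
S_c = C_c·H/(1+e₀)·log₁₀(σ'_f/σ'_0) = 0.3×6.6/(1+0.99)×log₁₀(157.58/75.486)
    = 0.99497 × 0.31963 = 0.318 m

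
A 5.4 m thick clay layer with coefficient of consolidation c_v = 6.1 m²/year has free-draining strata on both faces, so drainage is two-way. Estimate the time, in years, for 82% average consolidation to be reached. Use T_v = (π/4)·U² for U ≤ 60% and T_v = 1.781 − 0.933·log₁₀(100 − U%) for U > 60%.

Drainage path length: H_d = H/2 = 2.7 m (double drainage).
U > 60%: T_v = 1.781 − 0.933·log₁₀(100 − 82) = 0.60983.
t = T_v·H_d²/c_v = 0.60983×2.7²/6.1 = 0.7288 years.

t ≈ 0.729 years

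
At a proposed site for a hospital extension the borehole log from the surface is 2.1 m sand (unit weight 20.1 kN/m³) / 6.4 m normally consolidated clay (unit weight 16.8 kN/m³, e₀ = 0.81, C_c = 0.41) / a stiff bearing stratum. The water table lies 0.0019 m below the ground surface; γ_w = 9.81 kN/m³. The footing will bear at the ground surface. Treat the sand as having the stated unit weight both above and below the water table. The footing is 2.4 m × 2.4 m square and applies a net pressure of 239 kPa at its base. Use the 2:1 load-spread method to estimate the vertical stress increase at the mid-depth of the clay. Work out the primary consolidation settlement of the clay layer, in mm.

Mid-depth of clay below the ground surface: z = 2.1 + 6.4/2 = 5.3 m.
Total vertical stress at mid-clay: σ_v = 20.1×2.1 + 16.8×3.2 = 95.97 kPa.
Pore pressure: u = 9.81×(5.3 − 0.0019) = 51.973 kPa.
Initial effective stress: σ'_0 = σ_v − u = 95.97 − 51.973 = 43.997 kPa.
Stress increase at mid-clay by the 2:1 spreading method:
Δσ = qBL/((B+z)(L+z)) = 239×2.4×2.4/((2.4+5.3)(2.4+5.3)) = 23.219 kPa
Final effective stress: σ'_f = σ'_0 + Δσ = 43.997 + 23.219 = 67.216 kPa.
Normally consolidated clay, so the full stress increment lies on the virgin compression line:
S_c = C_c·H/(1+e₀)·log₁₀(σ'_f/σ'_0) = 0.41×6.4/(1+0.81)×log₁₀(67.216/43.997)
    = 1.4497 × 0.18405 = 0.2668 m

S_c ≈ 267 mm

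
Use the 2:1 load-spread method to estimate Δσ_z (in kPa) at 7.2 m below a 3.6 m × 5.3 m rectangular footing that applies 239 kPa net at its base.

By the 2:1 method the load spreads at 1 horizontal : 2 vertical, so at depth z the loaded area has grown by z in each plan dimension:
Δσ = qBL/((B+z)(L+z)) = 239×3.6×5.3/((3.6+7.2)(5.3+7.2)) = 33.779 kPa

Δσ_z ≈ 33.8 kPa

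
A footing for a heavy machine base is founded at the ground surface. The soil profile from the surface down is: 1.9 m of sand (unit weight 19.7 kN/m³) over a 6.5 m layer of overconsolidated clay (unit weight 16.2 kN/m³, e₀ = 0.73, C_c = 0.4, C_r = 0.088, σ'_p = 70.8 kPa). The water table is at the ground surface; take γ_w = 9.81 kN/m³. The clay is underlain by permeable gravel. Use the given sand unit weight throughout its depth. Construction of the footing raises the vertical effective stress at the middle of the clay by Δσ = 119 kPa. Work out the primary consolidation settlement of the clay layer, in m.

S_c ≈ 0.61 m

Mid-depth of clay below the ground surface: z = 1.9 + 6.5/2 = 5.15 m.
Total vertical stress at mid-clay: σ_v = 19.7×1.9 + 16.2×3.25 = 90.08 kPa.
Pore pressure: u = 9.81×(5.15 − 0) = 50.522 kPa.
Initial effective stress: σ'_0 = σ_v − u = 90.08 − 50.522 = 39.558 kPa.
Final effective stress: σ'_f = 39.558 + 119 = 158.56 kPa.
σ'_f = 158.56 > σ'_p = 70.8 kPa, so the stress path crosses the preconsolidation pressure — recompression up to σ'_p, then virgin compression beyond:
S_c = H/(1+e₀)·[C_r·log₁₀(σ'_p/σ'_0) + C_c·log₁₀(σ'_f/σ'_p)]
    = 6.5/1.73 × [0.088×log₁₀(70.8/39.558) + 0.4×log₁₀(158.56/70.8)]
    = 3.7572 × [0.022246 + 0.14006] = 0.6098 m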